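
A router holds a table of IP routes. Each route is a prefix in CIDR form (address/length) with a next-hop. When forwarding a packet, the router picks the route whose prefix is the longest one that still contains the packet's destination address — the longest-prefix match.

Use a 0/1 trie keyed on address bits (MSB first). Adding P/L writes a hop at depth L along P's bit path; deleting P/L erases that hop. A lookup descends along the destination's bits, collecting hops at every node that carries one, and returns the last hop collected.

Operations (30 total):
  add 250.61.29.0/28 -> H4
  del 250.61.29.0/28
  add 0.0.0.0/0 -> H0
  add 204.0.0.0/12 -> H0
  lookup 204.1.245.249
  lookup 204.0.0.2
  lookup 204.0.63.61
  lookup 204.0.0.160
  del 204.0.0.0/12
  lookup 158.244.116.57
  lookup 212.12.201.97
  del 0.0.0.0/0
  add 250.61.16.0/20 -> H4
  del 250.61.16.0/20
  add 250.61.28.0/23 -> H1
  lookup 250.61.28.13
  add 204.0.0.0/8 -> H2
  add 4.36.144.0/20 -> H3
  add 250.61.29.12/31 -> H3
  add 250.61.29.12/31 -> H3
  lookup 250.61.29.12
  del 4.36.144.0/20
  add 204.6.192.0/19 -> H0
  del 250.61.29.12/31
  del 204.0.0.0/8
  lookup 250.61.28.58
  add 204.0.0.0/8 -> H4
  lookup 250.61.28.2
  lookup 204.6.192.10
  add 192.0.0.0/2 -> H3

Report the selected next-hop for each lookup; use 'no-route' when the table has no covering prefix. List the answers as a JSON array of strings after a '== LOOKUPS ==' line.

Trace:
  + 250.61.29.0/28 (H4) depth=28
  - 250.61.29.0/28 clear@28
  + 0.0.0.0/0 (H0) depth=0
  + 204.0.0.0/12 (H0) depth=12
  Q 204.1.245.249: descend 110011000000 ; hops seen [H0,H0] ; pick H0
  Q 204.0.0.2: descend 110011000000 ; hops seen [H0,H0] ; pick H0
  Q 204.0.63.61: descend 110011000000 ; hops seen [H0,H0] ; pick H0
  Q 204.0.0.160: descend 110011000000 ; hops seen [H0,H0] ; pick H0
  - 204.0.0.0/12 clear@12
  Q 158.244.116.57: descend 1 ; hops seen [H0] ; pick H0
  Q 212.12.201.97: descend 110 ; hops seen [H0] ; pick H0
  - 0.0.0.0/0 clear@0
  + 250.61.16.0/20 (H4) depth=20
  - 250.61.16.0/20 clear@20
  + 250.61.28.0/23 (H1) depth=23
  Q 250.61.28.13: descend 11111010001111010001110 ; hops seen [H1] ; pick H1
  + 204.0.0.0/8 (H2) depth=8
  + 4.36.144.0/20 (H3) depth=20
  + 250.61.29.12/31 (H3) depth=31
  + 250.61.29.12/31 (H3) depth=31
  Q 250.61.29.12: descend 1111101000111101000111010000110 ; hops seen [H1,H3] ; pick H3
  - 4.36.144.0/20 clear@20
  + 204.6.192.0/19 (H0) depth=19
  - 250.61.29.12/31 clear@31
  - 204.0.0.0/8 clear@8
  Q 250.61.28.58: descend 11111010001111010001110 ; hops seen [H1] ; pick H1
  + 204.0.0.0/8 (H4) depth=8
  Q 250.61.28.2: descend 11111010001111010001110 ; hops seen [H1] ; pick H1
  Q 204.6.192.10: descend 1100110000000110110 ; hops seen [H4,H0] ; pick H0
  + 192.0.0.0/2 (H3) depth=2

== LOOKUPS ==
["H0","H0","H0","H0","H0","H0","H1","H3","H1","H1","H0"]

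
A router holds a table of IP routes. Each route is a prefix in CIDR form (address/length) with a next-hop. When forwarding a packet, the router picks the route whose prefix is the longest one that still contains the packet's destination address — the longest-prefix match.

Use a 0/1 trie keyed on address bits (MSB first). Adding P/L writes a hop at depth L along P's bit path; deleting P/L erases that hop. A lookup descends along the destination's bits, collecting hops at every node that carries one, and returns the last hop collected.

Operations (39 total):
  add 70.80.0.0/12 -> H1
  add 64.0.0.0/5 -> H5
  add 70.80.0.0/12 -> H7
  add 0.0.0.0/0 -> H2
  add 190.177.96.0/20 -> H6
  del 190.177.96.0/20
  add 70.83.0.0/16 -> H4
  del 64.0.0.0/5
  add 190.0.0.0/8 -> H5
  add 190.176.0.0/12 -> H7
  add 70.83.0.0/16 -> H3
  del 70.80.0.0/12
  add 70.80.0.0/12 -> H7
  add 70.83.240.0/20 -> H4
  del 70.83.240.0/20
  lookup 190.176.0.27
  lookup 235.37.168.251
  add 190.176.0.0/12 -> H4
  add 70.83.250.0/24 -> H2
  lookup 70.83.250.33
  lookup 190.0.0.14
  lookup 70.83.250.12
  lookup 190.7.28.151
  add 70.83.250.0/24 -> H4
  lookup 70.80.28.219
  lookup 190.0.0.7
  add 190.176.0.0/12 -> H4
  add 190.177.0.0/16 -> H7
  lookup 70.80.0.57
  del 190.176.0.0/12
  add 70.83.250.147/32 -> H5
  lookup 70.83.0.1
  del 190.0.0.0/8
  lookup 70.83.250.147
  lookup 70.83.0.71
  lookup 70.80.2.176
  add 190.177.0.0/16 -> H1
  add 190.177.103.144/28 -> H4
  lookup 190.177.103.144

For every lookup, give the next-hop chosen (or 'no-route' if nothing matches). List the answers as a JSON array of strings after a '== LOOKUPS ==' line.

Apply in order:
  + 70.80.0.0/12 (H1) depth=12
  + 64.0.0.0/5 (H5) depth=5
  + 70.80.0.0/12 (H7) depth=12
  + 0.0.0.0/0 (H2) depth=0
  + 190.177.96.0/20 (H6) depth=20
  - 190.177.96.0/20 clear@20
  + 70.83.0.0/16 (H4) depth=16
  - 64.0.0.0/5 clear@5
  + 190.0.0.0/8 (H5) depth=8
  + 190.176.0.0/12 (H7) depth=12
  + 70.83.0.0/16 (H3) depth=16
  - 70.80.0.0/12 clear@12
  + 70.80.0.0/12 (H7) depth=12
  + 70.83.240.0/20 (H4) depth=20
  - 70.83.240.0/20 clear@20
  Q 190.176.0.27: descend 101111101011000 ; hops seen [H2,H5,H7] ; pick H7
  Q 235.37.168.251: descend 1 ; hops seen [H2] ; pick H2
  + 190.176.0.0/12 (H4) depth=12
  + 70.83.250.0/24 (H2) depth=24
  Q 70.83.250.33: descend 010001100101001111111010 ; hops seen [H2,H7,H3,H2] ; pick H2
  Q 190.0.0.14: descend 10111110 ; hops seen [H2,H5] ; pick H5
  Q 70.83.250.12: descend 010001100101001111111010 ; hops seen [H2,H7,H3,H2] ; pick H2
  Q 190.7.28.151: descend 10111110 ; hops seen [H2,H5] ; pick H5
  + 70.83.250.0/24 (H4) depth=24
  Q 70.80.28.219: descend 01000110010100 ; hops seen [H2,H7] ; pick H7
  Q 190.0.0.7: descend 10111110 ; hops seen [H2,H5] ; pick H5
  + 190.176.0.0/12 (H4) depth=12
  + 190.177.0.0/16 (H7) depth=16
  Q 70.80.0.57: descend 01000110010100 ; hops seen [H2,H7] ; pick H7
  - 190.176.0.0/12 clear@12
  + 70.83.250.147/32 (H5) depth=32
  Q 70.83.0.1: descend 0100011001010011 ; hops seen [H2,H7,H3] ; pick H3
  - 190.0.0.0/8 clear@8
  Q 70.83.250.147: descend 01000110010100111111101010010011 ; hops seen [H2,H7,H3,H4,H5] ; pick H5
  Q 70.83.0.71: descend 0100011001010011 ; hops seen [H2,H7,H3] ; pick H3
  Q 70.80.2.176: descend 01000110010100 ; hops seen [H2,H7] ; pick H7
  + 190.177.0.0/16 (H1) depth=16
  + 190.177.103.144/28 (H4) depth=28
  Q 190.177.103.144: descend 1011111010110001011001111001 ; hops seen [H2,H1,H4] ; pick H4

== LOOKUPS ==
["H7","H2","H2","H5","H2","H5","H7","H5","H7","H3","H5","H3","H7","H4"]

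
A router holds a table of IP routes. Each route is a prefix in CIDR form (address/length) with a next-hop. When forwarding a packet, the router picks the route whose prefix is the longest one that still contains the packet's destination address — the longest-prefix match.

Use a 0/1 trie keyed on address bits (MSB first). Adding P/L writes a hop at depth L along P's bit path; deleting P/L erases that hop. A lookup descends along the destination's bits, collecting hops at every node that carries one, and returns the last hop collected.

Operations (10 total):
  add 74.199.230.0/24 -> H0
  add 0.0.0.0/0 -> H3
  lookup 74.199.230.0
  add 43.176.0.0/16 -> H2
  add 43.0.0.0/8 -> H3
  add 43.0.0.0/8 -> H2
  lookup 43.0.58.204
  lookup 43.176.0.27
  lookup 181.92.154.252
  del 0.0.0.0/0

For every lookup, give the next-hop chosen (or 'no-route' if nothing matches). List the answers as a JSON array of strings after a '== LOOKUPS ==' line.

Process each operation:
  add 74.199.230.0/24 -> H0 at depth 24
  add 0.0.0.0/0 -> H3 at depth 0
  lookup 74.199.230.0: bits 010010101100011111100110 walk d0:H3→d1:-→d2:-→d3:-→d4:-→d5:-→d6:-→d7:-→d8:-→d9:-→d10:-→d11:-→d12:-→d13:-→d14:-→d15:-→d16:-→d17:-→d18:-→d19:-→d20:-→d21:-→d22:-→d23:-→d24:H0 -> H0
  add 43.176.0.0/16 -> H2 at depth 16
  add 43.0.0.0/8 -> H3 at depth 8
  add 43.0.0.0/8 -> H2 at depth 8
  lookup 43.0.58.204: bits 00101011 walk d0:H3→d1:-→d2:-→d3:-→d4:-→d5:-→d6:-→d7:-→d8:H2 -> H2
  lookup 43.176.0.27: bits 0010101110110000 walk d0:H3→d1:-→d2:-→d3:-→d4:-→d5:-→d6:-→d7:-→d8:H2→d9:-→d10:-→d11:-→d12:-→d13:-→d14:-→d15:-→d16:H2 -> H2
  lookup 181.92.154.252: bits ε walk d0:H3 -> H3
  del 0.0.0.0/0 (clear depth 0)

== LOOKUPS ==
["H0","H2","H2","H3"]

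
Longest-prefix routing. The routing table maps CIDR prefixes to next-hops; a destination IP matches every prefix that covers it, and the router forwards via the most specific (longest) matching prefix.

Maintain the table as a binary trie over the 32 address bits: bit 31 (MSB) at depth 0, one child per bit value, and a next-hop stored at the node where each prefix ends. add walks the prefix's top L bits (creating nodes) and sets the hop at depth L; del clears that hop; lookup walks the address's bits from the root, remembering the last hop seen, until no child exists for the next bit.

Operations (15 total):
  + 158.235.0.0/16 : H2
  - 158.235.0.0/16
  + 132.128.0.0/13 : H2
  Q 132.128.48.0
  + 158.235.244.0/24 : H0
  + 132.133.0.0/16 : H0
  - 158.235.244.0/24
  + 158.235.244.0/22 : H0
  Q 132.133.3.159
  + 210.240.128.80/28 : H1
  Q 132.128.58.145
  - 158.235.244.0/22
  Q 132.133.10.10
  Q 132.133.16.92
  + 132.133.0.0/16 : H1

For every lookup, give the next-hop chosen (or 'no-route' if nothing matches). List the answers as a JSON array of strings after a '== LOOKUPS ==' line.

Apply in order:
  add 158.235.0.0/16 -> H2 at depth 16
  del 158.235.0.0/16 (clear depth 16)
  add 132.128.0.0/13 -> H2 at depth 13
  ? 132.128.48.0  path d0:-→d1:-→d2:-→d3:-→d4:-→d5:-→d6:-→d7:-→d8:-→d9:-→d10:-→d11:-→d12:-→d13:H2  best=H2
  add 158.235.244.0/24 -> H0 at depth 24
  add 132.133.0.0/16 -> H0 at depth 16
  del 158.235.244.0/24 (clear depth 24)
  add 158.235.244.0/22 -> H0 at depth 22
  ? 132.133.3.159  path d0:-→d1:-→d2:-→d3:-→d4:-→d5:-→d6:-→d7:-→d8:-→d9:-→d10:-→d11:-→d12:-→d13:H2→d14:-→d15:-→d16:H0  best=H0
  add 210.240.128.80/28 -> H1 at depth 28
  ? 132.128.58.145  path d0:-→d1:-→d2:-→d3:-→d4:-→d5:-→d6:-→d7:-→d8:-→d9:-→d10:-→d11:-→d12:-→d13:H2  best=H2
  del 158.235.244.0/22 (clear depth 22)
  ? 132.133.10.10  path d0:-→d1:-→d2:-→d3:-→d4:-→d5:-→d6:-→d7:-→d8:-→d9:-→d10:-→d11:-→d12:-→d13:H2→d14:-→d15:-→d16:H0  best=H0
  ? 132.133.16.92  path d0:-→d1:-→d2:-→d3:-→d4:-→d5:-→d6:-→d7:-→d8:-→d9:-→d10:-→d11:-→d12:-→d13:H2→d14:-→d15:-→d16:H0  best=H0
  add 132.133.0.0/16 -> H1 at depth 16

== LOOKUPS ==
["H2","H0","H2","H0","H0"]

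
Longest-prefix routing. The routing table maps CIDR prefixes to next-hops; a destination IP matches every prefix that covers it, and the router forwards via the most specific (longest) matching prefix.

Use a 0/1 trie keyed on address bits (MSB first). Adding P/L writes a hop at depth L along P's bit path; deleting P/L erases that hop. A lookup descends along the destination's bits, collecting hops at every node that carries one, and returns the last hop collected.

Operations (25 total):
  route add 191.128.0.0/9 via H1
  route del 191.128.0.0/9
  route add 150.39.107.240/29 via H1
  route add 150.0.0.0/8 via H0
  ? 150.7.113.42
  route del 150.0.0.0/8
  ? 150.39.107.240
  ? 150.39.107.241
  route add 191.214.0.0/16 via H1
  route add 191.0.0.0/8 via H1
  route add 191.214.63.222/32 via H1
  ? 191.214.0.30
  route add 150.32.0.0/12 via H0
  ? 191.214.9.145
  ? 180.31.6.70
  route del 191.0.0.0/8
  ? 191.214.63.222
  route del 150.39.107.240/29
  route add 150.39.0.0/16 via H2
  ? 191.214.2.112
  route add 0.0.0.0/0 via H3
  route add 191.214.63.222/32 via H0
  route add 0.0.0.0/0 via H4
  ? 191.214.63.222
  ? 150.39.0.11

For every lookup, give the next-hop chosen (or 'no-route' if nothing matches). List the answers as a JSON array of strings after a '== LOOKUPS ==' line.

Apply in order:
  add 191.128.0.0/9 -> H1 at depth 9
  - 191.128.0.0/9 clear@9
  add 150.39.107.240/29 -> H1 at depth 29
  add 150.0.0.0/8 -> H0 at depth 8
  Q 150.7.113.42: descend 1001011000 ; hops seen [H0] ; pick H0
  - 150.0.0.0/8 clear@8
  Q 150.39.107.240: descend 10010110001001110110101111110 ; hops seen [H1] ; pick H1
  Q 150.39.107.241: descend 10010110001001110110101111110 ; hops seen [H1] ; pick H1
  add 191.214.0.0/16 -> H1 at depth 16
  add 191.0.0.0/8 -> H1 at depth 8
  add 191.214.63.222/32 -> H1 at depth 32
  Q 191.214.0.30: descend 101111111101011000 ; hops seen [H1,H1] ; pick H1
  add 150.32.0.0/12 -> H0 at depth 12
  Q 191.214.9.145: descend 101111111101011000 ; hops seen [H1,H1] ; pick H1
  Q 180.31.6.70: descend 1011 ; hops seen [∅] ; pick no-route
  - 191.0.0.0/8 clear@8
  Q 191.214.63.222: descend 10111111110101100011111111011110 ; hops seen [H1,H1] ; pick H1
  - 150.39.107.240/29 clear@29
  add 150.39.0.0/16 -> H2 at depth 16
  Q 191.214.2.112: descend 101111111101011000 ; hops seen [H1] ; pick H1
  add 0.0.0.0/0 -> H3 at depth 0
  add 191.214.63.222/32 -> H0 at depth 32
  add 0.0.0.0/0 -> H4 at depth 0
  Q 191.214.63.222: descend 10111111110101100011111111011110 ; hops seen [H4,H1,H0] ; pick H0
  Q 150.39.0.11: descend 10010110001001110 ; hops seen [H4,H0,H2] ; pick H2

== LOOKUPS ==
["H0","H1","H1","H1","H1","no-route","H1","H1","H0","H2"]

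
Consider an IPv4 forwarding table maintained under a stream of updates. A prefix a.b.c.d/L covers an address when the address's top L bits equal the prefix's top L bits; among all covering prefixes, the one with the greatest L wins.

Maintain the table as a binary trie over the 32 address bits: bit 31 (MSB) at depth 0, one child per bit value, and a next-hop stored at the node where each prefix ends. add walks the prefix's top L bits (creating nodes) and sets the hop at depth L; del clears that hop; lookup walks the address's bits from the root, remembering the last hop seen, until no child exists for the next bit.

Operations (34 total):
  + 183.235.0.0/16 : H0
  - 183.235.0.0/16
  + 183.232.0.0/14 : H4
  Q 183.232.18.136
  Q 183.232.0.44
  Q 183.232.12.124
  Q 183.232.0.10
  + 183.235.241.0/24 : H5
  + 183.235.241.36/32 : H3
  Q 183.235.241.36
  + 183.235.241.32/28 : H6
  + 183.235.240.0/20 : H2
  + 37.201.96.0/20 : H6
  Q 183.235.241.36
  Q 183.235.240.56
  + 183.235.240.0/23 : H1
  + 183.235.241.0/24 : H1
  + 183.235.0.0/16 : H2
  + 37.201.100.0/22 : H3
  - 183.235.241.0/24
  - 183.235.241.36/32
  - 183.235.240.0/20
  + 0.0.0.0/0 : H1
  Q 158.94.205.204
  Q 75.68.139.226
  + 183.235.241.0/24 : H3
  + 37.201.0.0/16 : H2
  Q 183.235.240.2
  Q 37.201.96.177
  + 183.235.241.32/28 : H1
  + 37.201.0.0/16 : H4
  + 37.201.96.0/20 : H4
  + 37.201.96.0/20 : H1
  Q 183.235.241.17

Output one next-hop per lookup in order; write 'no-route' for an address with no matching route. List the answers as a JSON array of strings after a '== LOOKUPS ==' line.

Trace:
  add 183.235.0.0/16 -> H0 at depth 16
  - 183.235.0.0/16 clear@16
  add 183.232.0.0/14 -> H4 at depth 14
  Q 183.232.18.136: descend 10110111111010 ; hops seen [H4] ; pick H4
  Q 183.232.0.44: descend 10110111111010 ; hops seen [H4] ; pick H4
  Q 183.232.12.124: descend 10110111111010 ; hops seen [H4] ; pick H4
  Q 183.232.0.10: descend 10110111111010 ; hops seen [H4] ; pick H4
  add 183.235.241.0/24 -> H5 at depth 24
  add 183.235.241.36/32 -> H3 at depth 32
  Q 183.235.241.36: descend 10110111111010111111000100100100 ; hops seen [H4,H5,H3] ; pick H3
  add 183.235.241.32/28 -> H6 at depth 28
  add 183.235.240.0/20 -> H2 at depth 20
  add 37.201.96.0/20 -> H6 at depth 20
  Q 183.235.241.36: descend 10110111111010111111000100100100 ; hops seen [H4,H2,H5,H6,H3] ; pick H3
  Q 183.235.240.56: descend 10110111111010111111000 ; hops seen [H4,H2] ; pick H2
  add 183.235.240.0/23 -> H1 at depth 23
  add 183.235.241.0/24 -> H1 at depth 24
  add 183.235.0.0/16 -> H2 at depth 16
  add 37.201.100.0/22 -> H3 at depth 22
  - 183.235.241.0/24 clear@24
  - 183.235.241.36/32 clear@32
  - 183.235.240.0/20 clear@20
  add 0.0.0.0/0 -> H1 at depth 0
  Q 158.94.205.204: descend 10 ; hops seen [H1] ; pick H1
  Q 75.68.139.226: descend 0 ; hops seen [H1] ; pick H1
  add 183.235.241.0/24 -> H3 at depth 24
  add 37.201.0.0/16 -> H2 at depth 16
  Q 183.235.240.2: descend 10110111111010111111000 ; hops seen [H1,H4,H2,H1] ; pick H1
  Q 37.201.96.177: descend 001001011100100101100 ; hops seen [H1,H2,H6] ; pick H6
  add 183.235.241.32/28 -> H1 at depth 28
  add 37.201.0.0/16 -> H4 at depth 16
  add 37.201.96.0/20 -> H4 at depth 20
  add 37.201.96.0/20 -> H1 at depth 20
  Q 183.235.241.17: descend 10110111111010111111000100 ; hops seen [H1,H4,H2,H1,H3] ; pick H3

== LOOKUPS ==
["H4","H4","H4","H4","H3","H3","H2","H1","H1","H1","H6","H3"]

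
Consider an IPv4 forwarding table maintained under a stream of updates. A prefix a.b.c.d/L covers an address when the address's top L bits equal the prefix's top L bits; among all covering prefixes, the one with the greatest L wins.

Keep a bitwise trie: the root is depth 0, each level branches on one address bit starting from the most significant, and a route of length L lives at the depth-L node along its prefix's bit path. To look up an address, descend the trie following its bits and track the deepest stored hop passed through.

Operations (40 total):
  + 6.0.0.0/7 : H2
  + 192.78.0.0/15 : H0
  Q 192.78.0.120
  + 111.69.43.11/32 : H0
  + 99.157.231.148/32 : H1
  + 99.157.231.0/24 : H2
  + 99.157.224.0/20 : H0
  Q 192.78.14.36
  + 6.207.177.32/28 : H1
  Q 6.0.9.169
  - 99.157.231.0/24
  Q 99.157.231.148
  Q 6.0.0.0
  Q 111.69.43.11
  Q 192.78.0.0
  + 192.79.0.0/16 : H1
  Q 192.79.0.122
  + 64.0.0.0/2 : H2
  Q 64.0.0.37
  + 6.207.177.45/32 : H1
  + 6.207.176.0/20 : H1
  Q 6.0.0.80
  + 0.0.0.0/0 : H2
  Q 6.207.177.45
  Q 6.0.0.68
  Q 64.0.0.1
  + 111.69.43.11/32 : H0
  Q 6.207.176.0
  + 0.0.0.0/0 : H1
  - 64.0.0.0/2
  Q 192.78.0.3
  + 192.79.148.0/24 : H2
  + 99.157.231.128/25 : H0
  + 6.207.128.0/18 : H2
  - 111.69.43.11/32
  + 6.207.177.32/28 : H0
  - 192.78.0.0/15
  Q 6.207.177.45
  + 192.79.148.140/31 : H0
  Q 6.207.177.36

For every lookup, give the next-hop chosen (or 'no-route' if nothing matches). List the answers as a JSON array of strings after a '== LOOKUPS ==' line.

Trace:
  + 6.0.0.0/7 (H2) depth=7
  + 192.78.0.0/15 (H0) depth=15
  ? 192.78.0.120  path d0:-→d1:-→d2:-→d3:-→d4:-→d5:-→d6:-→d7:-→d8:-→d9:-→d10:-→d11:-→d12:-→d13:-→d14:-→d15:H0  best=H0
  + 111.69.43.11/32 (H0) depth=32
  + 99.157.231.148/32 (H1) depth=32
  + 99.157.231.0/24 (H2) depth=24
  + 99.157.224.0/20 (H0) depth=20
  ? 192.78.14.36  path d0:-→d1:-→d2:-→d3:-→d4:-→d5:-→d6:-→d7:-→d8:-→d9:-→d10:-→d11:-→d12:-→d13:-→d14:-→d15:H0  best=H0
  + 6.207.177.32/28 (H1) depth=28
  ? 6.0.9.169  path d0:-→d1:-→d2:-→d3:-→d4:-→d5:-→d6:-→d7:H2→d8:-  best=H2
  del 99.157.231.0/24 (clear depth 24)
  ? 99.157.231.148  path d0:-→d1:-→d2:-→d3:-→d4:-→d5:-→d6:-→d7:-→d8:-→d9:-→d10:-→d11:-→d12:-→d13:-→d14:-→d15:-→d16:-→d17:-→d18:-→d19:-→d20:H0→d21:-→d22:-→d23:-→d24:-→d25:-→d26:-→d27:-→d28:-→d29:-→d30:-→d31:-→d32:H1  best=H1
  ? 6.0.0.0  path d0:-→d1:-→d2:-→d3:-→d4:-→d5:-→d6:-→d7:H2→d8:-  best=H2
  ? 111.69.43.11  path d0:-→d1:-→d2:-→d3:-→d4:-→d5:-→d6:-→d7:-→d8:-→d9:-→d10:-→d11:-→d12:-→d13:-→d14:-→d15:-→d16:-→d17:-→d18:-→d19:-→d20:-→d21:-→d22:-→d23:-→d24:-→d25:-→d26:-→d27:-→d28:-→d29:-→d30:-→d31:-→d32:H0  best=H0
  ? 192.78.0.0  path d0:-→d1:-→d2:-→d3:-→d4:-→d5:-→d6:-→d7:-→d8:-→d9:-→d10:-→d11:-→d12:-→d13:-→d14:-→d15:H0  best=H0
  + 192.79.0.0/16 (H1) depth=16
  ? 192.79.0.122  path d0:-→d1:-→d2:-→d3:-→d4:-→d5:-→d6:-→d7:-→d8:-→d9:-→d10:-→d11:-→d12:-→d13:-→d14:-→d15:H0→d16:H1  best=H1
  + 64.0.0.0/2 (H2) depth=2
  ? 64.0.0.37  path d0:-→d1:-→d2:H2  best=H2
  + 6.207.177.45/32 (H1) depth=32
  + 6.207.176.0/20 (H1) depth=20
  ? 6.0.0.80  path d0:-→d1:-→d2:-→d3:-→d4:-→d5:-→d6:-→d7:H2→d8:-  best=H2
  + 0.0.0.0/0 (H2) depth=0
  ? 6.207.177.45  path d0:H2→d1:-→d2:-→d3:-→d4:-→d5:-→d6:-→d7:H2→d8:-→d9:-→d10:-→d11:-→d12:-→d13:-→d14:-→d15:-→d16:-→d17:-→d18:-→d19:-→d20:H1→d21:-→d22:-→d23:-→d24:-→d25:-→d26:-→d27:-→d28:H1→d29:-→d30:-→d31:-→d32:H1  best=H1
  ? 6.0.0.68  path d0:H2→d1:-→d2:-→d3:-→d4:-→d5:-→d6:-→d7:H2→d8:-  best=H2
  ? 64.0.0.1  path d0:H2→d1:-→d2:H2  best=H2
  + 111.69.43.11/32 (H0) depth=32
  ? 6.207.176.0  path d0:H2→d1:-→d2:-→d3:-→d4:-→d5:-→d6:-→d7:H2→d8:-→d9:-→d10:-→d11:-→d12:-→d13:-→d14:-→d15:-→d16:-→d17:-→d18:-→d19:-→d20:H1→d21:-→d22:-→d23:-  best=H1
  + 0.0.0.0/0 (H1) depth=0
  del 64.0.0.0/2 (clear depth 2)
  ? 192.78.0.3  path d0:H1→d1:-→d2:-→d3:-→d4:-→d5:-→d6:-→d7:-→d8:-→d9:-→d10:-→d11:-→d12:-→d13:-→d14:-→d15:H0  best=H0
  + 192.79.148.0/24 (H2) depth=24
  + 99.157.231.128/25 (H0) depth=25
  + 6.207.128.0/18 (H2) depth=18
  del 111.69.43.11/32 (clear depth 32)
  + 6.207.177.32/28 (H0) depth=28
  del 192.78.0.0/15 (clear depth 15)
  ? 6.207.177.45  path d0:H1→d1:-→d2:-→d3:-→d4:-→d5:-→d6:-→d7:H2→d8:-→d9:-→d10:-→d11:-→d12:-→d13:-→d14:-→d15:-→d16:-→d17:-→d18:H2→d19:-→d20:H1→d21:-→d22:-→d23:-→d24:-→d25:-→d26:-→d27:-→d28:H0→d29:-→d30:-→d31:-→d32:H1  best=H1
  + 192.79.148.140/31 (H0) depth=31
  ? 6.207.177.36  path d0:H1→d1:-→d2:-→d3:-→d4:-→d5:-→d6:-→d7:H2→d8:-→d9:-→d10:-→d11:-→d12:-→d13:-→d14:-→d15:-→d16:-→d17:-→d18:H2→d19:-→d20:H1→d21:-→d22:-→d23:-→d24:-→d25:-→d26:-→d27:-→d28:H0  best=H0

== LOOKUPS ==
["H0","H0","H2","H1","H2","H0","H0","H1","H2","H2","H1","H2","H2","H1","H0","H1","H0"]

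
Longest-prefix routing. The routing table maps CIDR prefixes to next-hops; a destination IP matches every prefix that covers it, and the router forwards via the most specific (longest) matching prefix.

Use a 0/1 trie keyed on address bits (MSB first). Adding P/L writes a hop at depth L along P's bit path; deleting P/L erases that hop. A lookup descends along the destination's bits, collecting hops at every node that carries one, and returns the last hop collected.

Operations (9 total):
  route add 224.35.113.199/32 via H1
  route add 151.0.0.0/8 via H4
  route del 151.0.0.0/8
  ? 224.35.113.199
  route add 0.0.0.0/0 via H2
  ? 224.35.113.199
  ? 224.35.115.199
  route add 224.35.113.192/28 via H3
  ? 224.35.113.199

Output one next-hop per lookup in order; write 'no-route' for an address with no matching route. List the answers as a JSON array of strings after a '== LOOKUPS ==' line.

Trace:
  + 224.35.113.199/32 (H1) depth=32
  + 151.0.0.0/8 (H4) depth=8
  del 151.0.0.0/8 (clear depth 8)
  lookup 224.35.113.199: bits 11100000001000110111000111000111 walk d0:-→d1:-→d2:-→d3:-→d4:-→d5:-→d6:-→d7:-→d8:-→d9:-→d10:-→d11:-→d12:-→d13:-→d14:-→d15:-→d16:-→d17:-→d18:-→d19:-→d20:-→d21:-→d22:-→d23:-→d24:-→d25:-→d26:-→d27:-→d28:-→d29:-→d30:-→d31:-→d32:H1 -> H1
  + 0.0.0.0/0 (H2) depth=0
  lookup 224.35.113.199: bits 11100000001000110111000111000111 walk d0:H2→d1:-→d2:-→d3:-→d4:-→d5:-→d6:-→d7:-→d8:-→d9:-→d10:-→d11:-→d12:-→d13:-→d14:-→d15:-→d16:-→d17:-→d18:-→d19:-→d20:-→d21:-→d22:-→d23:-→d24:-→d25:-→d26:-→d27:-→d28:-→d29:-→d30:-→d31:-→d32:H1 -> H1
  lookup 224.35.115.199: bits 1110000000100011011100 walk d0:H2→d1:-→d2:-→d3:-→d4:-→d5:-→d6:-→d7:-→d8:-→d9:-→d10:-→d11:-→d12:-→d13:-→d14:-→d15:-→d16:-→d17:-→d18:-→d19:-→d20:-→d21:-→d22:- -> H2
  + 224.35.113.192/28 (H3) depth=28
  lookup 224.35.113.199: bits 11100000001000110111000111000111 walk d0:H2→d1:-→d2:-→d3:-→d4:-→d5:-→d6:-→d7:-→d8:-→d9:-→d10:-→d11:-→d12:-→d13:-→d14:-→d15:-→d16:-→d17:-→d18:-→d19:-→d20:-→d21:-→d22:-→d23:-→d24:-→d25:-→d26:-→d27:-→d28:H3→d29:-→d30:-→d31:-→d32:H1 -> H1

== LOOKUPS ==
["H1","H1","H2","H1"]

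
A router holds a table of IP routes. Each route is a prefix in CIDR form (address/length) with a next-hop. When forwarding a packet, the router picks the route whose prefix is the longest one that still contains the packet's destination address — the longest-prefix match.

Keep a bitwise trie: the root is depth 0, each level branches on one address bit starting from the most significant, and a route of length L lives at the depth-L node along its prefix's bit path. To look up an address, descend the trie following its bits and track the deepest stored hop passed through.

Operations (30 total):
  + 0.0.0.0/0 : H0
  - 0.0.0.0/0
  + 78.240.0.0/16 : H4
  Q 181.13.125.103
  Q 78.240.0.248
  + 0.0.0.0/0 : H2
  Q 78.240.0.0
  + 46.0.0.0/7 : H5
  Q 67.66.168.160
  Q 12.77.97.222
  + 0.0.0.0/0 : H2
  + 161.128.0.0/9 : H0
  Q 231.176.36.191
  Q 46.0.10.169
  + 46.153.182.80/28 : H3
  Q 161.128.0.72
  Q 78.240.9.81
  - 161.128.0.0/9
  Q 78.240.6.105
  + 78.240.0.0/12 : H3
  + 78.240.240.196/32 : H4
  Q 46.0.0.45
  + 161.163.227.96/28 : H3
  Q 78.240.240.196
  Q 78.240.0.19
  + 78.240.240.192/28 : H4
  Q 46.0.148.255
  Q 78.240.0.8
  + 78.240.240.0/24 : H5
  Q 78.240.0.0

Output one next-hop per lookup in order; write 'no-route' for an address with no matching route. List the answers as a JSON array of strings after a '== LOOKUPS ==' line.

Trace:
  add 0.0.0.0/0 -> H0 at depth 0
  - 0.0.0.0/0 clear@0
  add 78.240.0.0/16 -> H4 at depth 16
  Q 181.13.125.103: descend ε ; hops seen [∅] ; pick no-route
  Q 78.240.0.248: descend 0100111011110000 ; hops seen [H4] ; pick H4
  add 0.0.0.0/0 -> H2 at depth 0
  Q 78.240.0.0: descend 0100111011110000 ; hops seen [H2,H4] ; pick H4
  add 46.0.0.0/7 -> H5 at depth 7
  Q 67.66.168.160: descend 0100 ; hops seen [H2] ; pick H2
  Q 12.77.97.222: descend 00 ; hops seen [H2] ; pick H2
  add 0.0.0.0/0 -> H2 at depth 0
  add 161.128.0.0/9 -> H0 at depth 9
  Q 231.176.36.191: descend 1 ; hops seen [H2] ; pick H2
  Q 46.0.10.169: descend 0010111 ; hops seen [H2,H5] ; pick H5
  add 46.153.182.80/28 -> H3 at depth 28
  Q 161.128.0.72: descend 101000011 ; hops seen [H2,H0] ; pick H0
  Q 78.240.9.81: descend 0100111011110000 ; hops seen [H2,H4] ; pick H4
  - 161.128.0.0/9 clear@9
  Q 78.240.6.105: descend 0100111011110000 ; hops seen [H2,H4] ; pick H4
  add 78.240.0.0/12 -> H3 at depth 12
  add 78.240.240.196/32 -> H4 at depth 32
  Q 46.0.0.45: descend 00101110 ; hops seen [H2,H5] ; pick H5
  add 161.163.227.96/28 -> H3 at depth 28
  Q 78.240.240.196: descend 01001110111100001111000011000100 ; hops seen [H2,H3,H4,H4] ; pick H4
  Q 78.240.0.19: descend 0100111011110000 ; hops seen [H2,H3,H4] ; pick H4
  add 78.240.240.192/28 -> H4 at depth 28
  Q 46.0.148.255: descend 00101110 ; hops seen [H2,H5] ; pick H5
  Q 78.240.0.8: descend 0100111011110000 ; hops seen [H2,H3,H4] ; pick H4
  add 78.240.240.0/24 -> H5 at depth 24
  Q 78.240.0.0: descend 0100111011110000 ; hops seen [H2,H3,H4] ; pick H4

== LOOKUPS ==
["no-route","H4","H4","H2","H2","H2","H5","H0","H4","H4","H5","H4","H4","H5","H4","H4"]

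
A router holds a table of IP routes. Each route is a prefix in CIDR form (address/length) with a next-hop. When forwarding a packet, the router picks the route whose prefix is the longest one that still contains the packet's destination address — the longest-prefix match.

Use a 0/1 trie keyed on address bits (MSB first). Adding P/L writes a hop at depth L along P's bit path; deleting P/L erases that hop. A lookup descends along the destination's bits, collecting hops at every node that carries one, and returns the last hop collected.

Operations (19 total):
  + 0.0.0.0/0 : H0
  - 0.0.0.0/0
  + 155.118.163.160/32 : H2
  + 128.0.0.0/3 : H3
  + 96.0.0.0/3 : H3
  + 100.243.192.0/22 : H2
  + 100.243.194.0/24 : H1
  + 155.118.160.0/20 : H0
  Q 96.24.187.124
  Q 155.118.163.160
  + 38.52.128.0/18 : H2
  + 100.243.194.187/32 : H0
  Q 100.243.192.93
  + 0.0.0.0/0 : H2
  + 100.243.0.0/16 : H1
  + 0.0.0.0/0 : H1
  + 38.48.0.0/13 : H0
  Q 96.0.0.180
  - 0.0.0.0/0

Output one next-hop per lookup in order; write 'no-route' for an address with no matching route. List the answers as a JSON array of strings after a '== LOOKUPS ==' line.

Trace:
  add 0.0.0.0/0 -> H0 at depth 0
  - 0.0.0.0/0 clear@0
  add 155.118.163.160/32 -> H2 at depth 32
  add 128.0.0.0/3 -> H3 at depth 3
  add 96.0.0.0/3 -> H3 at depth 3
  add 100.243.192.0/22 -> H2 at depth 22
  add 100.243.194.0/24 -> H1 at depth 24
  add 155.118.160.0/20 -> H0 at depth 20
  Q 96.24.187.124: descend 01100 ; hops seen [H3] ; pick H3
  Q 155.118.163.160: descend 10011011011101101010001110100000 ; hops seen [H3,H0,H2] ; pick H2
  add 38.52.128.0/18 -> H2 at depth 18
  add 100.243.194.187/32 -> H0 at depth 32
  Q 100.243.192.93: descend 0110010011110011110000 ; hops seen [H3,H2] ; pick H2
  add 0.0.0.0/0 -> H2 at depth 0
  add 100.243.0.0/16 -> H1 at depth 16
  add 0.0.0.0/0 -> H1 at depth 0
  add 38.48.0.0/13 -> H0 at depth 13
  Q 96.0.0.180: descend 01100 ; hops seen [H1,H3] ; pick H3
  - 0.0.0.0/0 clear@0

== LOOKUPS ==
["H3","H2","H2","H3"]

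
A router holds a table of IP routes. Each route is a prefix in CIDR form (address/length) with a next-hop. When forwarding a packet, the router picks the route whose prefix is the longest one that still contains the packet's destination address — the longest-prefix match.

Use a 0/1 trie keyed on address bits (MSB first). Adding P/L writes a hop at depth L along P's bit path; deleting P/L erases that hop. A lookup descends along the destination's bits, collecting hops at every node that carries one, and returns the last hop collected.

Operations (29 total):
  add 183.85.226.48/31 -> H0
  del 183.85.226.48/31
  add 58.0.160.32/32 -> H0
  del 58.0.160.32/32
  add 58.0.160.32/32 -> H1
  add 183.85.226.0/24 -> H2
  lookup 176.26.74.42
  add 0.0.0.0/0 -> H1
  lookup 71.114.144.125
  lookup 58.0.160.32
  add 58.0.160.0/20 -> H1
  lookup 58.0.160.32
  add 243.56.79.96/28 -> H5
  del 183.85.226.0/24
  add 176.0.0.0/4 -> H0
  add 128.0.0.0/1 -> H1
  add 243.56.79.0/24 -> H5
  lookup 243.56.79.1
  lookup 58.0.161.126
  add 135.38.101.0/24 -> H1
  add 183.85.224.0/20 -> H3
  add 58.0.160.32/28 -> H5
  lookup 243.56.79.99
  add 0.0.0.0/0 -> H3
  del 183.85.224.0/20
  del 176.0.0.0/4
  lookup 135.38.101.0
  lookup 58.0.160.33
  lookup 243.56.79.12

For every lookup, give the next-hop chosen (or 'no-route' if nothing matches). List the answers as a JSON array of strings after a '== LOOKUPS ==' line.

Process each operation:
  add 183.85.226.48/31 -> H0 at depth 31
  - 183.85.226.48/31 clear@31
  add 58.0.160.32/32 -> H0 at depth 32
  - 58.0.160.32/32 clear@32
  add 58.0.160.32/32 -> H1 at depth 32
  add 183.85.226.0/24 -> H2 at depth 24
  lookup 176.26.74.42: bits 10110 walk d0:-→d1:-→d2:-→d3:-→d4:-→d5:- -> no-route
  add 0.0.0.0/0 -> H1 at depth 0
  lookup 71.114.144.125: bits 0 walk d0:H1→d1:- -> H1
  lookup 58.0.160.32: bits 00111010000000001010000000100000 walk d0:H1→d1:-→d2:-→d3:-→d4:-→d5:-→d6:-→d7:-→d8:-→d9:-→d10:-→d11:-→d12:-→d13:-→d14:-→d15:-→d16:-→d17:-→d18:-→d19:-→d20:-→d21:-→d22:-→d23:-→d24:-→d25:-→d26:-→d27:-→d28:-→d29:-→d30:-→d31:-→d32:H1 -> H1
  add 58.0.160.0/20 -> H1 at depth 20
  lookup 58.0.160.32: bits 00111010000000001010000000100000 walk d0:H1→d1:-→d2:-→d3:-→d4:-→d5:-→d6:-→d7:-→d8:-→d9:-→d10:-→d11:-→d12:-→d13:-→d14:-→d15:-→d16:-→d17:-→d18:-→d19:-→d20:H1→d21:-→d22:-→d23:-→d24:-→d25:-→d26:-→d27:-→d28:-→d29:-→d30:-→d31:-→d32:H1 -> H1
  add 243.56.79.96/28 -> H5 at depth 28
  - 183.85.226.0/24 clear@24
  add 176.0.0.0/4 -> H0 at depth 4
  add 128.0.0.0/1 -> H1 at depth 1
  add 243.56.79.0/24 -> H5 at depth 24
  lookup 243.56.79.1: bits 1111001100111000010011110 walk d0:H1→d1:H1→d2:-→d3:-→d4:-→d5:-→d6:-→d7:-→d8:-→d9:-→d10:-→d11:-→d12:-→d13:-→d14:-→d15:-→d16:-→d17:-→d18:-→d19:-→d20:-→d21:-→d22:-→d23:-→d24:H5→d25:- -> H5
  lookup 58.0.161.126: bits 00111010000000001010000 walk d0:H1→d1:-→d2:-→d3:-→d4:-→d5:-→d6:-→d7:-→d8:-→d9:-→d10:-→d11:-→d12:-→d13:-→d14:-→d15:-→d16:-→d17:-→d18:-→d19:-→d20:H1→d21:-→d22:-→d23:- -> H1
  add 135.38.101.0/24 -> H1 at depth 24
  add 183.85.224.0/20 -> H3 at depth 20
  add 58.0.160.32/28 -> H5 at depth 28
  lookup 243.56.79.99: bits 1111001100111000010011110110 walk d0:H1→d1:H1→d2:-→d3:-→d4:-→d5:-→d6:-→d7:-→d8:-→d9:-→d10:-→d11:-→d12:-→d13:-→d14:-→d15:-→d16:-→d17:-→d18:-→d19:-→d20:-→d21:-→d22:-→d23:-→d24:H5→d25:-→d26:-→d27:-→d28:H5 -> H5
  add 0.0.0.0/0 -> H3 at depth 0
  - 183.85.224.0/20 clear@20
  - 176.0.0.0/4 clear@4
  lookup 135.38.101.0: bits 100001110010011001100101 walk d0:H3→d1:H1→d2:-→d3:-→d4:-→d5:-→d6:-→d7:-→d8:-→d9:-→d10:-→d11:-→d12:-→d13:-→d14:-→d15:-→d16:-→d17:-→d18:-→d19:-→d20:-→d21:-→d22:-→d23:-→d24:H1 -> H1
  lookup 58.0.160.33: bits 0011101000000000101000000010000 walk d0:H3→d1:-→d2:-→d3:-→d4:-→d5:-→d6:-→d7:-→d8:-→d9:-→d10:-→d11:-→d12:-→d13:-→d14:-→d15:-→d16:-→d17:-→d18:-→d19:-→d20:H1→d21:-→d22:-→d23:-→d24:-→d25:-→d26:-→d27:-→d28:H5→d29:-→d30:-→d31:- -> H5
  lookup 243.56.79.12: bits 1111001100111000010011110 walk d0:H3→d1:H1→d2:-→d3:-→d4:-→d5:-→d6:-→d7:-→d8:-→d9:-→d10:-→d11:-→d12:-→d13:-→d14:-→d15:-→d16:-→d17:-→d18:-→d19:-→d20:-→d21:-→d22:-→d23:-→d24:H5→d25:- -> H5

== LOOKUPS ==
["no-route","H1","H1","H1","H5","H1","H5","H1","H5","H5"]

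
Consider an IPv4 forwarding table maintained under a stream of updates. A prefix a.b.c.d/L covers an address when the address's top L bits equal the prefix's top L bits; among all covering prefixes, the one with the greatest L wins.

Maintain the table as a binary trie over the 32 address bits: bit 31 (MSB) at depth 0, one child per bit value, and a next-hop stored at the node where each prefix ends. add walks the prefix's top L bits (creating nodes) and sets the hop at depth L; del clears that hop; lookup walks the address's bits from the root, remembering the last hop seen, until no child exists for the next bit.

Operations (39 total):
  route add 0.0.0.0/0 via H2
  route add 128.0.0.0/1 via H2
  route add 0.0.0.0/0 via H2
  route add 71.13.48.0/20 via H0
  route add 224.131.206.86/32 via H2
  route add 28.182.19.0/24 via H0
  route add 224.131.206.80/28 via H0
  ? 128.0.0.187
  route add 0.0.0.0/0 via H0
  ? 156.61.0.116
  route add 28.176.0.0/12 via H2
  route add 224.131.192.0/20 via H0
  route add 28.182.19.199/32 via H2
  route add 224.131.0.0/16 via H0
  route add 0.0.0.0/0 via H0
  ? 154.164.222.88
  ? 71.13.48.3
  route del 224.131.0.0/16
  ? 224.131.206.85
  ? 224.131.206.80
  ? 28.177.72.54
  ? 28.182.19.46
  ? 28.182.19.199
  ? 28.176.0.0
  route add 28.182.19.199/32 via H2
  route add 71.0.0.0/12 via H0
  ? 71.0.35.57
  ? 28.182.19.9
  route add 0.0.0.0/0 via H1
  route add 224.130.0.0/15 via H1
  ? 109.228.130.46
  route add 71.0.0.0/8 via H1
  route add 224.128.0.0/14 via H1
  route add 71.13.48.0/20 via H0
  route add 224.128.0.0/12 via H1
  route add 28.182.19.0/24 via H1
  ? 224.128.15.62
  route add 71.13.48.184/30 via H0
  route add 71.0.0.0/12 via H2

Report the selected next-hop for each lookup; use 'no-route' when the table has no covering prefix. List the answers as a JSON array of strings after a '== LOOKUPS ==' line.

Trace:
  add 0.0.0.0/0 -> H2 at depth 0
  add 128.0.0.0/1 -> H2 at depth 1
  add 0.0.0.0/0 -> H2 at depth 0
  add 71.13.48.0/20 -> H0 at depth 20
  add 224.131.206.86/32 -> H2 at depth 32
  add 28.182.19.0/24 -> H0 at depth 24
  add 224.131.206.80/28 -> H0 at depth 28
  ? 128.0.0.187  path d0:H2→d1:H2  best=H2
  add 0.0.0.0/0 -> H0 at depth 0
  ? 156.61.0.116  path d0:H0→d1:H2  best=H2
  add 28.176.0.0/12 -> H2 at depth 12
  add 224.131.192.0/20 -> H0 at depth 20
  add 28.182.19.199/32 -> H2 at depth 32
  add 224.131.0.0/16 -> H0 at depth 16
  add 0.0.0.0/0 -> H0 at depth 0
  ? 154.164.222.88  path d0:H0→d1:H2  best=H2
  ? 71.13.48.3  path d0:H0→d1:-→d2:-→d3:-→d4:-→d5:-→d6:-→d7:-→d8:-→d9:-→d10:-→d11:-→d12:-→d13:-→d14:-→d15:-→d16:-→d17:-→d18:-→d19:-→d20:H0  best=H0
  del 224.131.0.0/16 (clear depth 16)
  ? 224.131.206.85  path d0:H0→d1:H2→d2:-→d3:-→d4:-→d5:-→d6:-→d7:-→d8:-→d9:-→d10:-→d11:-→d12:-→d13:-→d14:-→d15:-→d16:-→d17:-→d18:-→d19:-→d20:H0→d21:-→d22:-→d23:-→d24:-→d25:-→d26:-→d27:-→d28:H0→d29:-→d30:-  best=H0
  ? 224.131.206.80  path d0:H0→d1:H2→d2:-→d3:-→d4:-→d5:-→d6:-→d7:-→d8:-→d9:-→d10:-→d11:-→d12:-→d13:-→d14:-→d15:-→d16:-→d17:-→d18:-→d19:-→d20:H0→d21:-→d22:-→d23:-→d24:-→d25:-→d26:-→d27:-→d28:H0→d29:-  best=H0
  ? 28.177.72.54  path d0:H0→d1:-→d2:-→d3:-→d4:-→d5:-→d6:-→d7:-→d8:-→d9:-→d10:-→d11:-→d12:H2→d13:-  best=H2
  ? 28.182.19.46  path d0:H0→d1:-→d2:-→d3:-→d4:-→d5:-→d6:-→d7:-→d8:-→d9:-→d10:-→d11:-→d12:H2→d13:-→d14:-→d15:-→d16:-→d17:-→d18:-→d19:-→d20:-→d21:-→d22:-→d23:-→d24:H0  best=H0
  ? 28.182.19.199  path d0:H0→d1:-→d2:-→d3:-→d4:-→d5:-→d6:-→d7:-→d8:-→d9:-→d10:-→d11:-→d12:H2→d13:-→d14:-→d15:-→d16:-→d17:-→d18:-→d19:-→d20:-→d21:-→d22:-→d23:-→d24:H0→d25:-→d26:-→d27:-→d28:-→d29:-→d30:-→d31:-→d32:H2  best=H2
  ? 28.176.0.0  path d0:H0→d1:-→d2:-→d3:-→d4:-→d5:-→d6:-→d7:-→d8:-→d9:-→d10:-→d11:-→d12:H2→d13:-  best=H2
  add 28.182.19.199/32 -> H2 at depth 32
  add 71.0.0.0/12 -> H0 at depth 12
  ? 71.0.35.57  path d0:H0→d1:-→d2:-→d3:-→d4:-→d5:-→d6:-→d7:-→d8:-→d9:-→d10:-→d11:-→d12:H0  best=H0
  ? 28.182.19.9  path d0:H0→d1:-→d2:-→d3:-→d4:-→d5:-→d6:-→d7:-→d8:-→d9:-→d10:-→d11:-→d12:H2→d13:-→d14:-→d15:-→d16:-→d17:-→d18:-→d19:-→d20:-→d21:-→d22:-→d23:-→d24:H0  best=H0
  add 0.0.0.0/0 -> H1 at depth 0
  add 224.130.0.0/15 -> H1 at depth 15
  ? 109.228.130.46  path d0:H1→d1:-→d2:-  best=H1
  add 71.0.0.0/8 -> H1 at depth 8
  add 224.128.0.0/14 -> H1 at depth 14
  add 71.13.48.0/20 -> H0 at depth 20
  add 224.128.0.0/12 -> H1 at depth 12
  add 28.182.19.0/24 -> H1 at depth 24
  ? 224.128.15.62  path d0:H1→d1:H2→d2:-→d3:-→d4:-→d5:-→d6:-→d7:-→d8:-→d9:-→d10:-→d11:-→d12:H1→d13:-→d14:H1  best=H1
  add 71.13.48.184/30 -> H0 at depth 30
  add 71.0.0.0/12 -> H2 at depth 12

== LOOKUPS ==
["H2","H2","H2","H0","H0","H0","H2","H0","H2","H2","H0","H0","H1","H1"]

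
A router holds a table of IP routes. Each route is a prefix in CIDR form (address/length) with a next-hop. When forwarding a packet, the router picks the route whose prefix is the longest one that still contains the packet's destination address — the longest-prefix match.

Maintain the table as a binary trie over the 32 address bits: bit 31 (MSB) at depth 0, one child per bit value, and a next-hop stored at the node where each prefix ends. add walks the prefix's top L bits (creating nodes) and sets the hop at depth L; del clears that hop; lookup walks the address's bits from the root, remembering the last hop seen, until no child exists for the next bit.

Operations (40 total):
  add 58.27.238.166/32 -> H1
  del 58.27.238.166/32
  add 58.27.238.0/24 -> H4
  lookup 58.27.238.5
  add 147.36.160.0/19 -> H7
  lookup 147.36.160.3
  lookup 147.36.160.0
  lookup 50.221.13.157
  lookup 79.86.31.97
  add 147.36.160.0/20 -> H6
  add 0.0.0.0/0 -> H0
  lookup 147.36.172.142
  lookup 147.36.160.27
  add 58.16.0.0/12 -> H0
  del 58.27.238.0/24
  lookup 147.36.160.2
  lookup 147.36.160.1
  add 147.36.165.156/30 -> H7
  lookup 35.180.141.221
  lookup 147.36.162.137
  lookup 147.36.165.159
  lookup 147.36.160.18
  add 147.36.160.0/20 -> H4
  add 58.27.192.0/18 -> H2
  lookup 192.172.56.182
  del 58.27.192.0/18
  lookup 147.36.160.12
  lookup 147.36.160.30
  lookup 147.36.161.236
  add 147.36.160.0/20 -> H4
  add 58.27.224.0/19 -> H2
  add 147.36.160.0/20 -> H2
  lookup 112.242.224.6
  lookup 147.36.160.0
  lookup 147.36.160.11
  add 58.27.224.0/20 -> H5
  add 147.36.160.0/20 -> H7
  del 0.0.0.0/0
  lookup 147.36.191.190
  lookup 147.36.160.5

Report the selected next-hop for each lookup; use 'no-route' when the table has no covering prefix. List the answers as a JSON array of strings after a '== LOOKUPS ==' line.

Apply in order:
  + 58.27.238.166/32 (H1) depth=32
  - 58.27.238.166/32 clear@32
  + 58.27.238.0/24 (H4) depth=24
  lookup 58.27.238.5: bits 001110100001101111101110 walk d0:-→d1:-→d2:-→d3:-→d4:-→d5:-→d6:-→d7:-→d8:-→d9:-→d10:-→d11:-→d12:-→d13:-→d14:-→d15:-→d16:-→d17:-→d18:-→d19:-→d20:-→d21:-→d22:-→d23:-→d24:H4 -> H4
  + 147.36.160.0/19 (H7) depth=19
  lookup 147.36.160.3: bits 1001001100100100101 walk d0:-→d1:-→d2:-→d3:-→d4:-→d5:-→d6:-→d7:-→d8:-→d9:-→d10:-→d11:-→d12:-→d13:-→d14:-→d15:-→d16:-→d17:-→d18:-→d19:H7 -> H7
  lookup 147.36.160.0: bits 1001001100100100101 walk d0:-→d1:-→d2:-→d3:-→d4:-→d5:-→d6:-→d7:-→d8:-→d9:-→d10:-→d11:-→d12:-→d13:-→d14:-→d15:-→d16:-→d17:-→d18:-→d19:H7 -> H7
  lookup 50.221.13.157: bits 0011 walk d0:-→d1:-→d2:-→d3:-→d4:- -> no-route
  lookup 79.86.31.97: bits 0 walk d0:-→d1:- -> no-route
  + 147.36.160.0/20 (H6) depth=20
  + 0.0.0.0/0 (H0) depth=0
  lookup 147.36.172.142: bits 10010011001001001010 walk d0:H0→d1:-→d2:-→d3:-→d4:-→d5:-→d6:-→d7:-→d8:-→d9:-→d10:-→d11:-→d12:-→d13:-→d14:-→d15:-→d16:-→d17:-→d18:-→d19:H7→d20:H6 -> H6
  lookup 147.36.160.27: bits 10010011001001001010 walk d0:H0→d1:-→d2:-→d3:-→d4:-→d5:-→d6:-→d7:-→d8:-→d9:-→d10:-→d11:-→d12:-→d13:-→d14:-→d15:-→d16:-→d17:-→d18:-→d19:H7→d20:H6 -> H6
  + 58.16.0.0/12 (H0) depth=12
  - 58.27.238.0/24 clear@24
  lookup 147.36.160.2: bits 10010011001001001010 walk d0:H0→d1:-→d2:-→d3:-→d4:-→d5:-→d6:-→d7:-→d8:-→d9:-→d10:-→d11:-→d12:-→d13:-→d14:-→d15:-→d16:-→d17:-→d18:-→d19:H7→d20:H6 -> H6
  lookup 147.36.160.1: bits 10010011001001001010 walk d0:H0→d1:-→d2:-→d3:-→d4:-→d5:-→d6:-→d7:-→d8:-→d9:-→d10:-→d11:-→d12:-→d13:-→d14:-→d15:-→d16:-→d17:-→d18:-→d19:H7→d20:H6 -> H6
  + 147.36.165.156/30 (H7) depth=30
  lookup 35.180.141.221: bits 001 walk d0:H0→d1:-→d2:-→d3:- -> H0
  lookup 147.36.162.137: bits 100100110010010010100 walk d0:H0→d1:-→d2:-→d3:-→d4:-→d5:-→d6:-→d7:-→d8:-→d9:-→d10:-→d11:-→d12:-→d13:-→d14:-→d15:-→d16:-→d17:-→d18:-→d19:H7→d20:H6→d21:- -> H6
  lookup 147.36.165.159: bits 100100110010010010100101100111 walk d0:H0→d1:-→d2:-→d3:-→d4:-→d5:-→d6:-→d7:-→d8:-→d9:-→d10:-→d11:-→d12:-→d13:-→d14:-→d15:-→d16:-→d17:-→d18:-→d19:H7→d20:H6→d21:-→d22:-→d23:-→d24:-→d25:-→d26:-→d27:-→d28:-→d29:-→d30:H7 -> H7
  lookup 147.36.160.18: bits 100100110010010010100 walk d0:H0→d1:-→d2:-→d3:-→d4:-→d5:-→d6:-→d7:-→d8:-→d9:-→d10:-→d11:-→d12:-→d13:-→d14:-→d15:-→d16:-→d17:-→d18:-→d19:H7→d20:H6→d21:- -> H6
  + 147.36.160.0/20 (H4) depth=20
  + 58.27.192.0/18 (H2) depth=18
  lookup 192.172.56.182: bits 1 walk d0:H0→d1:- -> H0
  - 58.27.192.0/18 clear@18
  lookup 147.36.160.12: bits 100100110010010010100 walk d0:H0→d1:-→d2:-→d3:-→d4:-→d5:-→d6:-→d7:-→d8:-→d9:-→d10:-→d11:-→d12:-→d13:-→d14:-→d15:-→d16:-→d17:-→d18:-→d19:H7→d20:H4→d21:- -> H4
  lookup 147.36.160.30: bits 100100110010010010100 walk d0:H0→d1:-→d2:-→d3:-→d4:-→d5:-→d6:-→d7:-→d8:-→d9:-→d10:-→d11:-→d12:-→d13:-→d14:-→d15:-→d16:-→d17:-→d18:-→d19:H7→d20:H4→d21:- -> H4
  lookup 147.36.161.236: bits 100100110010010010100 walk d0:H0→d1:-→d2:-→d3:-→d4:-→d5:-→d6:-→d7:-→d8:-→d9:-→d10:-→d11:-→d12:-→d13:-→d14:-→d15:-→d16:-→d17:-→d18:-→d19:H7→d20:H4→d21:- -> H4
  + 147.36.160.0/20 (H4) depth=20
  + 58.27.224.0/19 (H2) depth=19
  + 147.36.160.0/20 (H2) depth=20
  lookup 112.242.224.6: bits 0 walk d0:H0→d1:- -> H0
  lookup 147.36.160.0: bits 100100110010010010100 walk d0:H0→d1:-→d2:-→d3:-→d4:-→d5:-→d6:-→d7:-→d8:-→d9:-→d10:-→d11:-→d12:-→d13:-→d14:-→d15:-→d16:-→d17:-→d18:-→d19:H7→d20:H2→d21:- -> H2
  lookup 147.36.160.11: bits 100100110010010010100 walk d0:H0→d1:-→d2:-→d3:-→d4:-→d5:-→d6:-→d7:-→d8:-→d9:-→d10:-→d11:-→d12:-→d13:-→d14:-→d15:-→d16:-→d17:-→d18:-→d19:H7→d20:H2→d21:- -> H2
  + 58.27.224.0/20 (H5) depth=20
  + 147.36.160.0/20 (H7) depth=20
  - 0.0.0.0/0 clear@0
  lookup 147.36.191.190: bits 1001001100100100101 walk d0:-→d1:-→d2:-→d3:-→d4:-→d5:-→d6:-→d7:-→d8:-→d9:-→d10:-→d11:-→d12:-→d13:-→d14:-→d15:-→d16:-→d17:-→d18:-→d19:H7 -> H7
  lookup 147.36.160.5: bits 100100110010010010100 walk d0:-→d1:-→d2:-→d3:-→d4:-→d5:-→d6:-→d7:-→d8:-→d9:-→d10:-→d11:-→d12:-→d13:-→d14:-→d15:-→d16:-→d17:-→d18:-→d19:H7→d20:H7→d21:- -> H7

== LOOKUPS ==
["H4","H7","H7","no-route","no-route","H6","H6","H6","H6","H0","H6","H7","H6","H0","H4","H4","H4","H0","H2","H2","H7","H7"]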